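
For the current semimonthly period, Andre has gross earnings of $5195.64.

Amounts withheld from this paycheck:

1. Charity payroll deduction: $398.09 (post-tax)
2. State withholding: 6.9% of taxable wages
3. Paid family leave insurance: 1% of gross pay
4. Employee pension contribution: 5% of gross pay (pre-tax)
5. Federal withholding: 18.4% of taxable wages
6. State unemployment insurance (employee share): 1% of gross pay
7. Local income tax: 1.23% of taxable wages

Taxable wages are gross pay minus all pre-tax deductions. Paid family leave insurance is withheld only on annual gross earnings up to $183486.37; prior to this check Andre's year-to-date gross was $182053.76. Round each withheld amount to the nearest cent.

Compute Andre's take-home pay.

Employee pension contribution: $5195.64 × 0.05 = $259.78
Taxable wages = $5195.64 − $259.78 = $4935.86
Federal withholding: $4935.86 × 0.184 = $908.20
Local income tax: $4935.86 × 0.0123 = $60.71
State withholding: $4935.86 × 0.069 = $340.57
Paid family leave insurance: only $183486.37 − $182053.76 = $1432.61 of this check is subject → $1432.61 × 0.01 = $14.33
State unemployment insurance (employee share): $5195.64 × 0.01 = $51.96
Charity payroll deduction: $398.09
Total deductions = $259.78 + $908.20 + $60.71 + $340.57 + $14.33 + $51.96 + $398.09 = $2033.64
Net pay = $5195.64 − $2033.64 = $3162.00

$3162.00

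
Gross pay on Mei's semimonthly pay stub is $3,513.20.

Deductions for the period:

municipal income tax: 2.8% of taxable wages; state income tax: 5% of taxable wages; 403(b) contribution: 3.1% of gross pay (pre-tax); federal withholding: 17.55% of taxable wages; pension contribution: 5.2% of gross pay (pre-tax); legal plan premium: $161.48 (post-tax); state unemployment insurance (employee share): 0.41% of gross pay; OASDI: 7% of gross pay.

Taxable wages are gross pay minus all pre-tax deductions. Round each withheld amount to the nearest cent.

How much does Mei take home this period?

$1,983.13

403(b) contribution: $3,513.20 × 0.031 = $108.91
Pension contribution: $3,513.20 × 0.052 = $182.69
Pre-tax total = $108.91 + $182.69 = $291.60
Taxable wages = $3,513.20 − $291.60 = $3,221.60
State income tax: $3,221.60 × 0.05 = $161.08
Municipal income tax: $3,221.60 × 0.028 = $90.20
Federal withholding: $3,221.60 × 0.1755 = $565.39
State unemployment insurance (employee share): $3,513.20 × 0.0041 = $14.40
OASDI: $3,513.20 × 0.07 = $245.92
Legal plan premium: $161.48
Total deductions = $108.91 + $182.69 + $161.08 + $90.20 + $565.39 + $14.40 + $245.92 + $161.48 = $1,530.07
Net pay = $3,513.20 − $1,530.07 = $1,983.13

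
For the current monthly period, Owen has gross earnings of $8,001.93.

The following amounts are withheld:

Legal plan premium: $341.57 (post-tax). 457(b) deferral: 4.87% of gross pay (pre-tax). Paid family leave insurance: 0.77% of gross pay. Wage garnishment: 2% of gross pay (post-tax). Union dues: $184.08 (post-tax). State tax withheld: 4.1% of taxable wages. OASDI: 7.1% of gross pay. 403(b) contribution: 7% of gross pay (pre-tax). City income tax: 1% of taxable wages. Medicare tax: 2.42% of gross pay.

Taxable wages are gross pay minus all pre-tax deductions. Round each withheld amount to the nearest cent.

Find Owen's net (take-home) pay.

457(b) deferral: $8,001.93 × 0.0487 = $389.69
403(b) contribution: $8,001.93 × 0.07 = $560.14
Pre-tax total = $389.69 + $560.14 = $949.83
Taxable wages = $8,001.93 − $949.83 = $7,052.10
City income tax: $7,052.10 × 0.01 = $70.52
State tax withheld: $7,052.10 × 0.041 = $289.14
Medicare tax: $8,001.93 × 0.0242 = $193.65
OASDI: $8,001.93 × 0.071 = $568.14
Paid family leave insurance: $8,001.93 × 0.0077 = $61.61
Wage garnishment: $8,001.93 × 0.02 = $160.04
Union dues: $184.08
Legal plan premium: $341.57
Total deductions = $389.69 + $560.14 + $70.52 + $289.14 + $193.65 + $568.14 + $61.61 + $160.04 + $184.08 + $341.57 = $2,818.58
Net pay = $8,001.93 − $2,818.58 = $5,183.35

$5,183.35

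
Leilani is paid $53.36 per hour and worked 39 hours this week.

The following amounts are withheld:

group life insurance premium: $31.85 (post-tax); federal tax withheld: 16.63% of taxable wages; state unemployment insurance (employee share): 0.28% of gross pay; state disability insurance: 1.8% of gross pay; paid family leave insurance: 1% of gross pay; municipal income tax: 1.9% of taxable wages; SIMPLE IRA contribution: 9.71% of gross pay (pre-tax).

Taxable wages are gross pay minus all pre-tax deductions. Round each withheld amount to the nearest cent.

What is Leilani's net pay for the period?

$1,434.85

Gross pay: 39 × $53.36 = $2,081.04
SIMPLE IRA contribution: $2,081.04 × 0.0971 = $202.07
Taxable wages = $2,081.04 − $202.07 = $1,878.97
Federal tax withheld: $1,878.97 × 0.1663 = $312.47
Municipal income tax: $1,878.97 × 0.019 = $35.70
State disability insurance: $2,081.04 × 0.018 = $37.46
Paid family leave insurance: $2,081.04 × 0.01 = $20.81
State unemployment insurance (employee share): $2,081.04 × 0.0028 = $5.83
Group life insurance premium: $31.85
Total deductions = $202.07 + $312.47 + $35.70 + $37.46 + $20.81 + $5.83 + $31.85 = $646.19
Net pay = $2,081.04 − $646.19 = $1,434.85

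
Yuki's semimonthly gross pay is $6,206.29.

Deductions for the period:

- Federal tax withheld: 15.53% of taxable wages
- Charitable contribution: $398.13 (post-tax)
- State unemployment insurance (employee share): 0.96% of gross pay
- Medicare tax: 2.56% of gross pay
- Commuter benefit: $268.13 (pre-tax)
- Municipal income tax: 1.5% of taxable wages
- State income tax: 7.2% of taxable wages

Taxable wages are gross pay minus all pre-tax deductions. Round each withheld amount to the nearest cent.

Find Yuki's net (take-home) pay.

Commuter benefit: $268.13
Taxable wages = $6,206.29 − $268.13 = $5,938.16
State income tax: $5,938.16 × 0.072 = $427.55
Municipal income tax: $5,938.16 × 0.015 = $89.07
Federal tax withheld: $5,938.16 × 0.1553 = $922.20
Medicare tax: $6,206.29 × 0.0256 = $158.88
State unemployment insurance (employee share): $6,206.29 × 0.0096 = $59.58
Charitable contribution: $398.13
Total deductions = $268.13 + $427.55 + $89.07 + $922.20 + $158.88 + $59.58 + $398.13 = $2,323.54
Net pay = $6,206.29 − $2,323.54 = $3,882.75

$3,882.75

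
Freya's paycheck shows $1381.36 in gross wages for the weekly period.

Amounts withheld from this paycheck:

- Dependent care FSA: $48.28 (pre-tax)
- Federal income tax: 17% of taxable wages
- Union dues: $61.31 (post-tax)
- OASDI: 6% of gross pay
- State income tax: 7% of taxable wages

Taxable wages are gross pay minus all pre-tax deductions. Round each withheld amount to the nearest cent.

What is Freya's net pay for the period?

$868.95

Dependent care FSA: $48.28
Taxable wages = $1381.36 − $48.28 = $1333.08
Federal income tax: $1333.08 × 0.17 = $226.62
State income tax: $1333.08 × 0.07 = $93.32
OASDI: $1381.36 × 0.06 = $82.88
Union dues: $61.31
Total deductions = $48.28 + $226.62 + $93.32 + $82.88 + $61.31 = $512.41
Net pay = $1381.36 − $512.41 = $868.95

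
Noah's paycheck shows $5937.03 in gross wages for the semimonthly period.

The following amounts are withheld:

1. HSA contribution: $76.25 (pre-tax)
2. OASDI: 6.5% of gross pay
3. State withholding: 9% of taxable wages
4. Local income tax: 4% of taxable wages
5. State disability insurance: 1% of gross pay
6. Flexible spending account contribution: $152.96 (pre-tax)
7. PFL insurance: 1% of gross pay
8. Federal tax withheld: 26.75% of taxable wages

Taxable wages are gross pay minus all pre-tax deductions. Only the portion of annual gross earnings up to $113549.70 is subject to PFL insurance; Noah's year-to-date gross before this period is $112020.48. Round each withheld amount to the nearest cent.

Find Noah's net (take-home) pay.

Flexible spending account contribution: $152.96
HSA contribution: $76.25
Pre-tax total = $152.96 + $76.25 = $229.21
Taxable wages = $5937.03 − $229.21 = $5707.82
Local income tax: $5707.82 × 0.04 = $228.31
Federal tax withheld: $5707.82 × 0.2675 = $1526.84
State withholding: $5707.82 × 0.09 = $513.70
State disability insurance: $5937.03 × 0.01 = $59.37
OASDI: $5937.03 × 0.065 = $385.91
PFL insurance: only $113549.70 − $112020.48 = $1529.22 of this check is subject → $1529.22 × 0.01 = $15.29
Total deductions = $152.96 + $76.25 + $228.31 + $1526.84 + $513.70 + $59.37 + $385.91 + $15.29 = $2958.63
Net pay = $5937.03 − $2958.63 = $2978.40

$2978.40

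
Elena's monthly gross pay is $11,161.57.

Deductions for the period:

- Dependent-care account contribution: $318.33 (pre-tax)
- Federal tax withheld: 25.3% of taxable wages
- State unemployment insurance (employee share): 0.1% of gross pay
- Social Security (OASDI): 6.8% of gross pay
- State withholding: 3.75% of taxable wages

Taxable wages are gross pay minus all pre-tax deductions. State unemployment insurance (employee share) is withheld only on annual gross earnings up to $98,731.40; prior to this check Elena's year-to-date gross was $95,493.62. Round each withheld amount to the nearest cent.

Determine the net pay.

$6,931.05

Dependent-care account contribution: $318.33
Taxable wages = $11,161.57 − $318.33 = $10,843.24
Federal tax withheld: $10,843.24 × 0.253 = $2,743.34
State withholding: $10,843.24 × 0.0375 = $406.62
Social Security (OASDI): $11,161.57 × 0.068 = $758.99
State unemployment insurance (employee share): only $98,731.40 − $95,493.62 = $3,237.78 of this check is subject → $3,237.78 × 0.001 = $3.24
Total deductions = $318.33 + $2,743.34 + $406.62 + $758.99 + $3.24 = $4,230.52
Net pay = $11,161.57 − $4,230.52 = $6,931.05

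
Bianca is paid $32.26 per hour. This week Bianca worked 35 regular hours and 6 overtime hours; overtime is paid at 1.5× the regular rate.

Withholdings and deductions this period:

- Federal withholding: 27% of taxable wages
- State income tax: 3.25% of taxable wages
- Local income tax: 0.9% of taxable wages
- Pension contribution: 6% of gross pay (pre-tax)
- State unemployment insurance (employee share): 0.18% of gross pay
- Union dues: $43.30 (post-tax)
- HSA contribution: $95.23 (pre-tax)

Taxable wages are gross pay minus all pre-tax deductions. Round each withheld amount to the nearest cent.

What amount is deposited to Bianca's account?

$807.23

Regular pay: 35 × $32.26 = $1129.10
Overtime pay: 6 × $32.26 × 1.5 = $290.34
Gross pay = $1129.10 + $290.34 = $1419.44
Pension contribution: $1419.44 × 0.06 = $85.17
HSA contribution: $95.23
Pre-tax total = $85.17 + $95.23 = $180.40
Taxable wages = $1419.44 − $180.40 = $1239.04
State income tax: $1239.04 × 0.0325 = $40.27
Local income tax: $1239.04 × 0.009 = $11.15
Federal withholding: $1239.04 × 0.27 = $334.54
State unemployment insurance (employee share): $1419.44 × 0.0018 = $2.55
Union dues: $43.30
Total deductions = $85.17 + $95.23 + $40.27 + $11.15 + $334.54 + $2.55 + $43.30 = $612.21
Net pay = $1419.44 − $612.21 = $807.23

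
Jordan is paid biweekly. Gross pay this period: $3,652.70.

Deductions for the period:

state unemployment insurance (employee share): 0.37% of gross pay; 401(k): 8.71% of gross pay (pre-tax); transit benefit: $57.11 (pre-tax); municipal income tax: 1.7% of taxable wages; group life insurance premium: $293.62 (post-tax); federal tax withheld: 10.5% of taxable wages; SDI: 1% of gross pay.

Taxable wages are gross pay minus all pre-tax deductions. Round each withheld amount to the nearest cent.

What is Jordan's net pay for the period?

Transit benefit: $57.11
401(k): $3,652.70 × 0.0871 = $318.15
Pre-tax total = $57.11 + $318.15 = $375.26
Taxable wages = $3,652.70 − $375.26 = $3,277.44
Federal tax withheld: $3,277.44 × 0.105 = $344.13
Municipal income tax: $3,277.44 × 0.017 = $55.72
SDI: $3,652.70 × 0.01 = $36.53
State unemployment insurance (employee share): $3,652.70 × 0.0037 = $13.51
Group life insurance premium: $293.62
Total deductions = $57.11 + $318.15 + $344.13 + $55.72 + $36.53 + $13.51 + $293.62 = $1,118.77
Net pay = $3,652.70 − $1,118.77 = $2,533.93

$2,533.93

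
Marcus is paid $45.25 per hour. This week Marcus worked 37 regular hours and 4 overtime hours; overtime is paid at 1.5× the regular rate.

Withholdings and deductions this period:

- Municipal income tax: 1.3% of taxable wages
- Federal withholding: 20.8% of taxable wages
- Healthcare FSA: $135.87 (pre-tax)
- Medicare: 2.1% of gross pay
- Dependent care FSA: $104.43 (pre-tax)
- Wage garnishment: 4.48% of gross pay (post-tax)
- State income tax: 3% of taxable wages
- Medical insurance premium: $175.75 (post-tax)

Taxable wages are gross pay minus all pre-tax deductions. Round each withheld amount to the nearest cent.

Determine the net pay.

$973.61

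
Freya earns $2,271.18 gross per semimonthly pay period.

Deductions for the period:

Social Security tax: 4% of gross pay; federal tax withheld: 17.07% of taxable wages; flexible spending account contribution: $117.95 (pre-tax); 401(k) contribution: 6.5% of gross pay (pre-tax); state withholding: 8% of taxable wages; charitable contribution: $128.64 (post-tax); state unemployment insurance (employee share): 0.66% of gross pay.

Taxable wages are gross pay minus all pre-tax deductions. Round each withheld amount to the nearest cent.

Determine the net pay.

$1,268.31

Flexible spending account contribution: $117.95
401(k) contribution: $2,271.18 × 0.065 = $147.63
Pre-tax total = $117.95 + $147.63 = $265.58
Taxable wages = $2,271.18 − $265.58 = $2,005.60
State withholding: $2,005.60 × 0.08 = $160.45
Federal tax withheld: $2,005.60 × 0.1707 = $342.36
Social Security tax: $2,271.18 × 0.04 = $90.85
State unemployment insurance (employee share): $2,271.18 × 0.0066 = $14.99
Charitable contribution: $128.64
Total deductions = $117.95 + $147.63 + $160.45 + $342.36 + $90.85 + $14.99 + $128.64 = $1,002.87
Net pay = $2,271.18 − $1,002.87 = $1,268.31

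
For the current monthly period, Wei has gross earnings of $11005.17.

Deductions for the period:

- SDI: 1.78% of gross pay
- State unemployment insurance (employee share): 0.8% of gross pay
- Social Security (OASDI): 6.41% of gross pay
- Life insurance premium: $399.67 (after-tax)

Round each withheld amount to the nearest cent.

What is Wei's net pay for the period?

$9616.14

SDI: $11005.17 × 0.0178 = $195.89
State unemployment insurance (employee share): $11005.17 × 0.008 = $88.04
Social Security (OASDI): $11005.17 × 0.0641 = $705.43
Life insurance premium: $399.67
Total deductions = $195.89 + $88.04 + $705.43 + $399.67 = $1389.03
Net pay = $11005.17 − $1389.03 = $9616.14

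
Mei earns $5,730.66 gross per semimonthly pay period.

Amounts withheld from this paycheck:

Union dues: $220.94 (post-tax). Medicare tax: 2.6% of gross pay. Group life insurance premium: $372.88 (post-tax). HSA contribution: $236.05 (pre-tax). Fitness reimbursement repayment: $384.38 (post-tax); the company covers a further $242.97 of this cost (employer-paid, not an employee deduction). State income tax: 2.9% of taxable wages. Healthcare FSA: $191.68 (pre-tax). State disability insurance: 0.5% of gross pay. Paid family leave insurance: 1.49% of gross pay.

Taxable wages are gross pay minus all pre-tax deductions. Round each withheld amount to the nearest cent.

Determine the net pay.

HSA contribution: $236.05
Healthcare FSA: $191.68
Pre-tax total = $236.05 + $191.68 = $427.73
Taxable wages = $5,730.66 − $427.73 = $5,302.93
State income tax: $5,302.93 × 0.029 = $153.78
Medicare tax: $5,730.66 × 0.026 = $149.00
Paid family leave insurance: $5,730.66 × 0.0149 = $85.39
State disability insurance: $5,730.66 × 0.005 = $28.65
Union dues: $220.94
Fitness reimbursement repayment: $384.38
Group life insurance premium: $372.88
(Employer's $242.97 toward fitness reimbursement repayment is not withheld from the employee.)
Total deductions = $236.05 + $191.68 + $153.78 + $149.00 + $85.39 + $28.65 + $220.94 + $384.38 + $372.88 = $1,822.75
Net pay = $5,730.66 − $1,822.75 = $3,907.91

$3,907.91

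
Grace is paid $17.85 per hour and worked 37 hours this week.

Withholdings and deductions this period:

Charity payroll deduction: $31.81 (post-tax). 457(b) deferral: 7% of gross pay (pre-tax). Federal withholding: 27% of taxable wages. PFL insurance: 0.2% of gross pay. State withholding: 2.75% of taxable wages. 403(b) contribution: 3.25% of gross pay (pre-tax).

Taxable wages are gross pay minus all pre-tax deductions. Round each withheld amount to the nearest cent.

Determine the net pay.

$383.28

Gross pay: 37 × $17.85 = $660.45
403(b) contribution: $660.45 × 0.0325 = $21.46
457(b) deferral: $660.45 × 0.07 = $46.23
Pre-tax total = $21.46 + $46.23 = $67.69
Taxable wages = $660.45 − $67.69 = $592.76
Federal withholding: $592.76 × 0.27 = $160.05
State withholding: $592.76 × 0.0275 = $16.30
PFL insurance: $660.45 × 0.002 = $1.32
Charity payroll deduction: $31.81
Total deductions = $21.46 + $46.23 + $160.05 + $16.30 + $1.32 + $31.81 = $277.17
Net pay = $660.45 − $277.17 = $383.28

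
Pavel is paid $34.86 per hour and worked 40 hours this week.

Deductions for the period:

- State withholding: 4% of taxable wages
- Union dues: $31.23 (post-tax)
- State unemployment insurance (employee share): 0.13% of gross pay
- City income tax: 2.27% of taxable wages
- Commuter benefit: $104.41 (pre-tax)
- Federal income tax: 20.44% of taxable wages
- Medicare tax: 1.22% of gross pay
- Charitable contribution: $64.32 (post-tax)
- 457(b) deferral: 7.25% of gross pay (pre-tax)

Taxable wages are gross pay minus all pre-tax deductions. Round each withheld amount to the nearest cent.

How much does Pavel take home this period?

$756.97

Gross pay: 40 × $34.86 = $1,394.40
457(b) deferral: $1,394.40 × 0.0725 = $101.09
Commuter benefit: $104.41
Pre-tax total = $101.09 + $104.41 = $205.50
Taxable wages = $1,394.40 − $205.50 = $1,188.90
Federal income tax: $1,188.90 × 0.2044 = $243.01
City income tax: $1,188.90 × 0.0227 = $26.99
State withholding: $1,188.90 × 0.04 = $47.56
State unemployment insurance (employee share): $1,394.40 × 0.0013 = $1.81
Medicare tax: $1,394.40 × 0.0122 = $17.01
Union dues: $31.23
Charitable contribution: $64.32
Total deductions = $101.09 + $104.41 + $243.01 + $26.99 + $47.56 + $1.81 + $17.01 + $31.23 + $64.32 = $637.43
Net pay = $1,394.40 − $637.43 = $756.97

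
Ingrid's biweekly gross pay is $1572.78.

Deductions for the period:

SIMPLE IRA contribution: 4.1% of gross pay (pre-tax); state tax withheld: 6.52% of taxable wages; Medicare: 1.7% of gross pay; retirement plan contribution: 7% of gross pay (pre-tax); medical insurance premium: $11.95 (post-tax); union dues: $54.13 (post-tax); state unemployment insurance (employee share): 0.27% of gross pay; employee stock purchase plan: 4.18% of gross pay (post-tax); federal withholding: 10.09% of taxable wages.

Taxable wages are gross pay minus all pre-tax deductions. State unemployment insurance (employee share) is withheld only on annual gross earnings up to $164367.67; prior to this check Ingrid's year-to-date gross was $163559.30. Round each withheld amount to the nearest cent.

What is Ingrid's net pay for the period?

Retirement plan contribution: $1572.78 × 0.07 = $110.09
SIMPLE IRA contribution: $1572.78 × 0.041 = $64.48
Pre-tax total = $110.09 + $64.48 = $174.57
Taxable wages = $1572.78 − $174.57 = $1398.21
Federal withholding: $1398.21 × 0.1009 = $141.08
State tax withheld: $1398.21 × 0.0652 = $91.16
Medicare: $1572.78 × 0.017 = $26.74
State unemployment insurance (employee share): only $164367.67 − $163559.30 = $808.37 of this check is subject → $808.37 × 0.0027 = $2.18
Medical insurance premium: $11.95
Union dues: $54.13
Employee stock purchase plan: $1572.78 × 0.0418 = $65.74
Total deductions = $110.09 + $64.48 + $141.08 + $91.16 + $26.74 + $2.18 + $11.95 + $54.13 + $65.74 = $567.55
Net pay = $1572.78 − $567.55 = $1005.23

$1005.23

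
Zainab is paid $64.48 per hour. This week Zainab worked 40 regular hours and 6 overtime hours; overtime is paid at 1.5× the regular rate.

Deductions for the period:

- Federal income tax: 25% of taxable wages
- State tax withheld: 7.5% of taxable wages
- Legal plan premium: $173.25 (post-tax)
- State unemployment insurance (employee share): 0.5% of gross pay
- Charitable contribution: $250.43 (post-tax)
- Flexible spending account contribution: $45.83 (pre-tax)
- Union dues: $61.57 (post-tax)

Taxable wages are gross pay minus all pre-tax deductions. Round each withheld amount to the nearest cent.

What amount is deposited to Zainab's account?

$1600.69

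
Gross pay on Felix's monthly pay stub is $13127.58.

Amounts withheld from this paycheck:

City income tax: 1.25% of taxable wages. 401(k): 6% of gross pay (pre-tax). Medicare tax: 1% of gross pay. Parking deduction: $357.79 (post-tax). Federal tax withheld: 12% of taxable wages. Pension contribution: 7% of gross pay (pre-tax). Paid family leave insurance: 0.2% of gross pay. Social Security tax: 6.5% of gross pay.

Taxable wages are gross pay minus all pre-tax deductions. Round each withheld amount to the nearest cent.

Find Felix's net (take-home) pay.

$8539.10

401(k): $13127.58 × 0.06 = $787.65
Pension contribution: $13127.58 × 0.07 = $918.93
Pre-tax total = $787.65 + $918.93 = $1706.58
Taxable wages = $13127.58 − $1706.58 = $11421.00
City income tax: $11421.00 × 0.0125 = $142.76
Federal tax withheld: $11421.00 × 0.12 = $1370.52
Medicare tax: $13127.58 × 0.01 = $131.28
Social Security tax: $13127.58 × 0.065 = $853.29
Paid family leave insurance: $13127.58 × 0.002 = $26.26
Parking deduction: $357.79
Total deductions = $787.65 + $918.93 + $142.76 + $1370.52 + $131.28 + $853.29 + $26.26 + $357.79 = $4588.48
Net pay = $13127.58 − $4588.48 = $8539.10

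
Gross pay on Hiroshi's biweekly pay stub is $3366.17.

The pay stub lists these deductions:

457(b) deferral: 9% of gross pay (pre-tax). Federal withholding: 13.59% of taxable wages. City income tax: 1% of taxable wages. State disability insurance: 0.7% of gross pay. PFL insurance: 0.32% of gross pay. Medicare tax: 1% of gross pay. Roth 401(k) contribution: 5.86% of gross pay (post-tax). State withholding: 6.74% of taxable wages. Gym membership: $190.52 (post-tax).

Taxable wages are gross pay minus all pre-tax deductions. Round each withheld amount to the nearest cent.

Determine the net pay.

$1954.06

457(b) deferral: $3366.17 × 0.09 = $302.96
Taxable wages = $3366.17 − $302.96 = $3063.21
State withholding: $3063.21 × 0.0674 = $206.46
City income tax: $3063.21 × 0.01 = $30.63
Federal withholding: $3063.21 × 0.1359 = $416.29
Medicare tax: $3366.17 × 0.01 = $33.66
State disability insurance: $3366.17 × 0.007 = $23.56
PFL insurance: $3366.17 × 0.0032 = $10.77
Roth 401(k) contribution: $3366.17 × 0.0586 = $197.26
Gym membership: $190.52
Total deductions = $302.96 + $206.46 + $30.63 + $416.29 + $33.66 + $23.56 + $10.77 + $197.26 + $190.52 = $1412.11
Net pay = $3366.17 − $1412.11 = $1954.06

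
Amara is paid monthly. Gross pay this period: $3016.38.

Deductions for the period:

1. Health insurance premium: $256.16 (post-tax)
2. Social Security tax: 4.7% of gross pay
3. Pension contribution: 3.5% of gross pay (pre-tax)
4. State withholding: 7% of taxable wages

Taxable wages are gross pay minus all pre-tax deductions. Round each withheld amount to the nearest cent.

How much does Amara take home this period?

$2309.12

Pension contribution: $3016.38 × 0.035 = $105.57
Taxable wages = $3016.38 − $105.57 = $2910.81
State withholding: $2910.81 × 0.07 = $203.76
Social Security tax: $3016.38 × 0.047 = $141.77
Health insurance premium: $256.16
Total deductions = $105.57 + $203.76 + $141.77 + $256.16 = $707.26
Net pay = $3016.38 − $707.26 = $2309.12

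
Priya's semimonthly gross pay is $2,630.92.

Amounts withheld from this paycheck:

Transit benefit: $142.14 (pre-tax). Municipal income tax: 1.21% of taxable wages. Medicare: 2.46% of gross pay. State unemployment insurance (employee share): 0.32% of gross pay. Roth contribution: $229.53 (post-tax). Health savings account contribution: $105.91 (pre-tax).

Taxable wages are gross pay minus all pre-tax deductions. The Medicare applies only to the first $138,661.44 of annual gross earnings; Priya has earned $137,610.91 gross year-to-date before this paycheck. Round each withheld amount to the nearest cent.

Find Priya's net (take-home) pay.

Health savings account contribution: $105.91
Transit benefit: $142.14
Pre-tax total = $105.91 + $142.14 = $248.05
Taxable wages = $2,630.92 − $248.05 = $2,382.87
Municipal income tax: $2,382.87 × 0.0121 = $28.83
Medicare: only $138,661.44 − $137,610.91 = $1,050.53 of this check is subject → $1,050.53 × 0.0246 = $25.84
State unemployment insurance (employee share): $2,630.92 × 0.0032 = $8.42
Roth contribution: $229.53
Total deductions = $105.91 + $142.14 + $28.83 + $25.84 + $8.42 + $229.53 = $540.67
Net pay = $2,630.92 − $540.67 = $2,090.25

$2,090.25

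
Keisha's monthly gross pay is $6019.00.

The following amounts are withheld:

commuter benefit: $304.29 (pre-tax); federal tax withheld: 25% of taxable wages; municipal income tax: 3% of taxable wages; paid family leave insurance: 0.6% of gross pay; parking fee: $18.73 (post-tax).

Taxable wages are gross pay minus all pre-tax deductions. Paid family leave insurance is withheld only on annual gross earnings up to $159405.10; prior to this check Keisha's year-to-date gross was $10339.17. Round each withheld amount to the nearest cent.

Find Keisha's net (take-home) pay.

Commuter benefit: $304.29
Taxable wages = $6019.00 − $304.29 = $5714.71
Municipal income tax: $5714.71 × 0.03 = $171.44
Federal tax withheld: $5714.71 × 0.25 = $1428.68
Paid family leave insurance: cap not yet reached, full $6019.00 is subject → $6019.00 × 0.006 = $36.11
Parking fee: $18.73
Total deductions = $304.29 + $171.44 + $1428.68 + $36.11 + $18.73 = $1959.25
Net pay = $6019.00 − $1959.25 = $4059.75

$4059.75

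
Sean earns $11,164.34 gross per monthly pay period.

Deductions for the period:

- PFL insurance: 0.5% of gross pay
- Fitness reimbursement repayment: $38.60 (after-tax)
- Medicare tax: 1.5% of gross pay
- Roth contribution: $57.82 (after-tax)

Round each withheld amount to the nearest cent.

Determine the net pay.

$10,844.63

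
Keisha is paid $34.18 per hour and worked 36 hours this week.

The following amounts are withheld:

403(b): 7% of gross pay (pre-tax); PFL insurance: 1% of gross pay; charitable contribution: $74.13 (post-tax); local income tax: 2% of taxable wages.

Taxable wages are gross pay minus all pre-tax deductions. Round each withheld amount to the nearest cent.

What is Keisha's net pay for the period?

$1,035.03

Gross pay: 36 × $34.18 = $1,230.48
403(b): $1,230.48 × 0.07 = $86.13
Taxable wages = $1,230.48 − $86.13 = $1,144.35
Local income tax: $1,144.35 × 0.02 = $22.89
PFL insurance: $1,230.48 × 0.01 = $12.30
Charitable contribution: $74.13
Total deductions = $86.13 + $22.89 + $12.30 + $74.13 = $195.45
Net pay = $1,230.48 − $195.45 = $1,035.03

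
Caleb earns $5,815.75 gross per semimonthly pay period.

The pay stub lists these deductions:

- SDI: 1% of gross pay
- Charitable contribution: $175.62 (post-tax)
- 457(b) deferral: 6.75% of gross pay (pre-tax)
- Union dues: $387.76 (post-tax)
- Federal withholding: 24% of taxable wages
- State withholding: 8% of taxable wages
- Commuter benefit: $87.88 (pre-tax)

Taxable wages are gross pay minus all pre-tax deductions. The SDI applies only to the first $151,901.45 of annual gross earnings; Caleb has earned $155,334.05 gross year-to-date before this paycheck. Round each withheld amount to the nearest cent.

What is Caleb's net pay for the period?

457(b) deferral: $5,815.75 × 0.0675 = $392.56
Commuter benefit: $87.88
Pre-tax total = $392.56 + $87.88 = $480.44
Taxable wages = $5,815.75 − $480.44 = $5,335.31
State withholding: $5,335.31 × 0.08 = $426.82
Federal withholding: $5,335.31 × 0.24 = $1,280.47
SDI: annual cap $151,901.45 already reached (YTD $155,334.05), so $0.00
Union dues: $387.76
Charitable contribution: $175.62
Total deductions = $392.56 + $87.88 + $426.82 + $1,280.47 + $0.00 + $387.76 + $175.62 = $2,751.11
Net pay = $5,815.75 − $2,751.11 = $3,064.64

$3,064.64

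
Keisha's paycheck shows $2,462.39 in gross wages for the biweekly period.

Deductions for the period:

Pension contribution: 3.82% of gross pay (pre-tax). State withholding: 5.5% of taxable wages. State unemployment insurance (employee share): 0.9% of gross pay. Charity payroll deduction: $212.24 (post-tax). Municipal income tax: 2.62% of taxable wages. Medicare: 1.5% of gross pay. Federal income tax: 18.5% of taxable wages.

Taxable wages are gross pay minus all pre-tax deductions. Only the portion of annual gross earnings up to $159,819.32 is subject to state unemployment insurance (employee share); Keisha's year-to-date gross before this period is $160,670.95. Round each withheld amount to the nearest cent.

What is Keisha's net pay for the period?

$1,488.70

Pension contribution: $2,462.39 × 0.0382 = $94.06
Taxable wages = $2,462.39 − $94.06 = $2,368.33
Municipal income tax: $2,368.33 × 0.0262 = $62.05
Federal income tax: $2,368.33 × 0.185 = $438.14
State withholding: $2,368.33 × 0.055 = $130.26
Medicare: $2,462.39 × 0.015 = $36.94
State unemployment insurance (employee share): annual cap $159,819.32 already reached (YTD $160,670.95), so $0.00
Charity payroll deduction: $212.24
Total deductions = $94.06 + $62.05 + $438.14 + $130.26 + $36.94 + $0.00 + $212.24 = $973.69
Net pay = $2,462.39 − $973.69 = $1,488.70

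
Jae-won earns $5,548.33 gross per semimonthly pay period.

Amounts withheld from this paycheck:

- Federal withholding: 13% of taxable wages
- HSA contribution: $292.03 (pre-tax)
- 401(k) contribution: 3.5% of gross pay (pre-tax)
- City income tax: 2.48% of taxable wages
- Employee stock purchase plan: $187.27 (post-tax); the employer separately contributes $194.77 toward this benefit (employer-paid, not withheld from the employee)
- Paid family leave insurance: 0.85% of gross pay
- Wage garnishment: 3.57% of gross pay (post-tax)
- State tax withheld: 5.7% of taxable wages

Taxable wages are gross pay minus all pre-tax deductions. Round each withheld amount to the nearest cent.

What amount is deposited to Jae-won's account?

401(k) contribution: $5,548.33 × 0.035 = $194.19
HSA contribution: $292.03
Pre-tax total = $194.19 + $292.03 = $486.22
Taxable wages = $5,548.33 − $486.22 = $5,062.11
State tax withheld: $5,062.11 × 0.057 = $288.54
Federal withholding: $5,062.11 × 0.13 = $658.07
City income tax: $5,062.11 × 0.0248 = $125.54
Paid family leave insurance: $5,548.33 × 0.0085 = $47.16
Employee stock purchase plan: $187.27
Wage garnishment: $5,548.33 × 0.0357 = $198.08
(Employer's $194.77 toward employee stock purchase plan is not withheld from the employee.)
Total deductions = $194.19 + $292.03 + $288.54 + $658.07 + $125.54 + $47.16 + $187.27 + $198.08 = $1,990.88
Net pay = $5,548.33 − $1,990.88 = $3,557.45

$3,557.45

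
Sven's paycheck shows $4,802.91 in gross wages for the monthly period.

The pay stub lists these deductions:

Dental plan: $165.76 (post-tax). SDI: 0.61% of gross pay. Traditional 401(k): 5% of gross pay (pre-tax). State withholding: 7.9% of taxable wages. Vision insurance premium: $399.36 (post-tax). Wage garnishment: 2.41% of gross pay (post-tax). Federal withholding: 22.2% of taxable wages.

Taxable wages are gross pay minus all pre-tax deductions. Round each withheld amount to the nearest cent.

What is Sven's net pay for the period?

$2,479.20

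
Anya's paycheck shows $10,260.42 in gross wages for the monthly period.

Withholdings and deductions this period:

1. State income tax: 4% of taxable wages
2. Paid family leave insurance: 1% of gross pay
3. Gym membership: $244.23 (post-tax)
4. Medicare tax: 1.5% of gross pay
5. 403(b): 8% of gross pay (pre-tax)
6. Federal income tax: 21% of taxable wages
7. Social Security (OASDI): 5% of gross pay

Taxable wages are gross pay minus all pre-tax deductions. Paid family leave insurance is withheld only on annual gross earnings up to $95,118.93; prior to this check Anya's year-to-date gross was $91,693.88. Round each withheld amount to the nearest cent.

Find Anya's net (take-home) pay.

403(b): $10,260.42 × 0.08 = $820.83
Taxable wages = $10,260.42 − $820.83 = $9,439.59
State income tax: $9,439.59 × 0.04 = $377.58
Federal income tax: $9,439.59 × 0.21 = $1,982.31
Social Security (OASDI): $10,260.42 × 0.05 = $513.02
Medicare tax: $10,260.42 × 0.015 = $153.91
Paid family leave insurance: only $95,118.93 − $91,693.88 = $3,425.05 of this check is subject → $3,425.05 × 0.01 = $34.25
Gym membership: $244.23
Total deductions = $820.83 + $377.58 + $1,982.31 + $513.02 + $153.91 + $34.25 + $244.23 = $4,126.13
Net pay = $10,260.42 − $4,126.13 = $6,134.29

$6,134.29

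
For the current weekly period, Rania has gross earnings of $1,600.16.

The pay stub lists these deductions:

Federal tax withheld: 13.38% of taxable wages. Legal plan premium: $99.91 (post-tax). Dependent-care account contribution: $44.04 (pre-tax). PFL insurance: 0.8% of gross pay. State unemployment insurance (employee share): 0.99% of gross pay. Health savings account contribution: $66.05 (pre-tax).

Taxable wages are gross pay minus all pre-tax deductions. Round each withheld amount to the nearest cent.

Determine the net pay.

Dependent-care account contribution: $44.04
Health savings account contribution: $66.05
Pre-tax total = $44.04 + $66.05 = $110.09
Taxable wages = $1,600.16 − $110.09 = $1,490.07
Federal tax withheld: $1,490.07 × 0.1338 = $199.37
State unemployment insurance (employee share): $1,600.16 × 0.0099 = $15.84
PFL insurance: $1,600.16 × 0.008 = $12.80
Legal plan premium: $99.91
Total deductions = $44.04 + $66.05 + $199.37 + $15.84 + $12.80 + $99.91 = $438.01
Net pay = $1,600.16 − $438.01 = $1,162.15

$1,162.15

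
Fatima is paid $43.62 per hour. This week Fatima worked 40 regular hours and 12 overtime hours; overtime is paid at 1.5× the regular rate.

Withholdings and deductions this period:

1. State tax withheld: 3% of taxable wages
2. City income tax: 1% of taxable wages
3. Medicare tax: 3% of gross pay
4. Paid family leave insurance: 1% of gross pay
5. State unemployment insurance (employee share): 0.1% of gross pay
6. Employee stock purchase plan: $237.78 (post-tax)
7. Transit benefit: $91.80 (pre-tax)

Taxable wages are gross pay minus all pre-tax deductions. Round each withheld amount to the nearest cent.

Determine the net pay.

$1,999.13

Regular pay: 40 × $43.62 = $1,744.80
Overtime pay: 12 × $43.62 × 1.5 = $785.16
Gross pay = $1,744.80 + $785.16 = $2,529.96
Transit benefit: $91.80
Taxable wages = $2,529.96 − $91.80 = $2,438.16
City income tax: $2,438.16 × 0.01 = $24.38
State tax withheld: $2,438.16 × 0.03 = $73.14
Paid family leave insurance: $2,529.96 × 0.01 = $25.30
Medicare tax: $2,529.96 × 0.03 = $75.90
State unemployment insurance (employee share): $2,529.96 × 0.001 = $2.53
Employee stock purchase plan: $237.78
Total deductions = $91.80 + $24.38 + $73.14 + $25.30 + $75.90 + $2.53 + $237.78 = $530.83
Net pay = $2,529.96 − $530.83 = $1,999.13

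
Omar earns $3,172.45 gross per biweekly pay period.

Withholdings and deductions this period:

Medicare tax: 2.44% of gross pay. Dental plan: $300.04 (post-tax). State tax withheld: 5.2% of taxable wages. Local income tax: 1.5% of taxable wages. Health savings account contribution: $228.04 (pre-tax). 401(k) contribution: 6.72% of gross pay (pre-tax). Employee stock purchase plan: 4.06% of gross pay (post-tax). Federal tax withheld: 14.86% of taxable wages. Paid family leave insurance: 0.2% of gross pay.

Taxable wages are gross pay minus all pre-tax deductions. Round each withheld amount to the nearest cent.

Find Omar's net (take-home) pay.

$1,629.78

401(k) contribution: $3,172.45 × 0.0672 = $213.19
Health savings account contribution: $228.04
Pre-tax total = $213.19 + $228.04 = $441.23
Taxable wages = $3,172.45 − $441.23 = $2,731.22
Local income tax: $2,731.22 × 0.015 = $40.97
Federal tax withheld: $2,731.22 × 0.1486 = $405.86
State tax withheld: $2,731.22 × 0.052 = $142.02
Medicare tax: $3,172.45 × 0.0244 = $77.41
Paid family leave insurance: $3,172.45 × 0.002 = $6.34
Dental plan: $300.04
Employee stock purchase plan: $3,172.45 × 0.0406 = $128.80
Total deductions = $213.19 + $228.04 + $40.97 + $405.86 + $142.02 + $77.41 + $6.34 + $300.04 + $128.80 = $1,542.67
Net pay = $3,172.45 − $1,542.67 = $1,629.78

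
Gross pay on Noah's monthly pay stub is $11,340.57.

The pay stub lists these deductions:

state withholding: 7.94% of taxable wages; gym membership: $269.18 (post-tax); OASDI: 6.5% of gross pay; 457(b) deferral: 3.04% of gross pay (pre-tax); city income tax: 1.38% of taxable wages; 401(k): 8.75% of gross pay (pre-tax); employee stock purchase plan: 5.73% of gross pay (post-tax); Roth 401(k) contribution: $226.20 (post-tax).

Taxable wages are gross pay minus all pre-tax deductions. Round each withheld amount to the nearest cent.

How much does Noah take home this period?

$7,188.86

401(k): $11,340.57 × 0.0875 = $992.30
457(b) deferral: $11,340.57 × 0.0304 = $344.75
Pre-tax total = $992.30 + $344.75 = $1,337.05
Taxable wages = $11,340.57 − $1,337.05 = $10,003.52
State withholding: $10,003.52 × 0.0794 = $794.28
City income tax: $10,003.52 × 0.0138 = $138.05
OASDI: $11,340.57 × 0.065 = $737.14
Roth 401(k) contribution: $226.20
Employee stock purchase plan: $11,340.57 × 0.0573 = $649.81
Gym membership: $269.18
Total deductions = $992.30 + $344.75 + $794.28 + $138.05 + $737.14 + $226.20 + $649.81 + $269.18 = $4,151.71
Net pay = $11,340.57 − $4,151.71 = $7,188.86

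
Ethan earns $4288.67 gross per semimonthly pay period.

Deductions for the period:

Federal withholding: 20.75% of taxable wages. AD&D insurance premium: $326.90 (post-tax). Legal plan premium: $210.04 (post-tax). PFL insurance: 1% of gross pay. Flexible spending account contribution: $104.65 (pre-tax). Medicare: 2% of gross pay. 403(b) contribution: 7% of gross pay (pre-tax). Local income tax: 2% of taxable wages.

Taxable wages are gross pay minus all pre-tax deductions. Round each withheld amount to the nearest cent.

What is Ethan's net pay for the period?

Flexible spending account contribution: $104.65
403(b) contribution: $4288.67 × 0.07 = $300.21
Pre-tax total = $104.65 + $300.21 = $404.86
Taxable wages = $4288.67 − $404.86 = $3883.81
Federal withholding: $3883.81 × 0.2075 = $805.89
Local income tax: $3883.81 × 0.02 = $77.68
Medicare: $4288.67 × 0.02 = $85.77
PFL insurance: $4288.67 × 0.01 = $42.89
Legal plan premium: $210.04
AD&D insurance premium: $326.90
Total deductions = $104.65 + $300.21 + $805.89 + $77.68 + $85.77 + $42.89 + $210.04 + $326.90 = $1954.03
Net pay = $4288.67 − $1954.03 = $2334.64

$2334.64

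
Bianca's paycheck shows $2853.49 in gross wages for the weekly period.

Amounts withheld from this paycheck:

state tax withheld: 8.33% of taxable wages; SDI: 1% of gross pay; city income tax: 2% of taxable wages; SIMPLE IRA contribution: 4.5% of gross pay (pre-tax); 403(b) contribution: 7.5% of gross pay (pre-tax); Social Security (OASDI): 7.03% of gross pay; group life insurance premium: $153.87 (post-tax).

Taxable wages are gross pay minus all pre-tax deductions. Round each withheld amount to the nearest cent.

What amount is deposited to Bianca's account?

SIMPLE IRA contribution: $2853.49 × 0.045 = $128.41
403(b) contribution: $2853.49 × 0.075 = $214.01
Pre-tax total = $128.41 + $214.01 = $342.42
Taxable wages = $2853.49 − $342.42 = $2511.07
City income tax: $2511.07 × 0.02 = $50.22
State tax withheld: $2511.07 × 0.0833 = $209.17
SDI: $2853.49 × 0.01 = $28.53
Social Security (OASDI): $2853.49 × 0.0703 = $200.60
Group life insurance premium: $153.87
Total deductions = $128.41 + $214.01 + $50.22 + $209.17 + $28.53 + $200.60 + $153.87 = $984.81
Net pay = $2853.49 − $984.81 = $1868.68

$1868.68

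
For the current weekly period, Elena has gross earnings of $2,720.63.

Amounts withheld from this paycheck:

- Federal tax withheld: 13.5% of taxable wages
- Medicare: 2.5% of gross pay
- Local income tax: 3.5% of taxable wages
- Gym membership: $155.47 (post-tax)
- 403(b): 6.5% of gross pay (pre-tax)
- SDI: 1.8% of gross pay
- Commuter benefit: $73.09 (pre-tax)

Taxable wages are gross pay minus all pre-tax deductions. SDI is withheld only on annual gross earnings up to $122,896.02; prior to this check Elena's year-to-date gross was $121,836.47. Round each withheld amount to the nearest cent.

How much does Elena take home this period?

$1,808.13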